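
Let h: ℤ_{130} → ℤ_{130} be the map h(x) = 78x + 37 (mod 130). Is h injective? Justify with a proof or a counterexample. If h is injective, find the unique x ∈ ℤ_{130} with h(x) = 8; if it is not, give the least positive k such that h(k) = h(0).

5

Recall: h is injective if h(s) = h(t) implies s = t.
We have gcd(78, 130) = 26 > 1. Taking s = 0 and t = 5: h(0) = 37 and h(5) = 78·5 + 37 = 427 ≡ 37 (mod 130).
So h(0) = h(5) while 0 ≠ 5, so h is not injective.
Since h is not injective, we find the least positive k with h(k) = h(0): this means 78k ≡ 0 (mod 130), i.e. 130 ∣ 78k. Since gcd(78, 130) = 26, dividing through by 26 this holds exactly when 5 ∣ 3k, and as gcd(3, 5) = 1, exactly when 5 ∣ k.
The smallest positive such k is 5.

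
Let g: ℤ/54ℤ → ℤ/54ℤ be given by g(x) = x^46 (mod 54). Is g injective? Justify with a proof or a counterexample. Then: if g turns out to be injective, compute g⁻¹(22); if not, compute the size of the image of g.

20

g(0) = 0^46 = 0.
g(6): Repeated squaring mod 54: 6^1 ≡ 6, 6^2 ≡ 6² = 36, 6^4 ≡ 36² = 1296 ≡ 0, 6^8 ≡ 0² = 0, 6^16 ≡ 0² = 0, 6^32 ≡ 0² = 0. Since 46 = 32 + 8 + 4 + 2, 6^46 ≡ 0·0·0·36: 0·0 = 0, then 0·0 = 0, then 0·36 = 0. So 6^46 ≡ 0 (mod 54).
So g(0) = g(6) = 0 while 0 ≠ 6, thus g is not injective.
Since g is not injective, we determine |image(g)|. Computing x^46 mod 54 for each x (by repeated squaring, reducing mod 54 at every step), the values g(0), g(1), …, g(53) are: 0, 1, 52, 27, 4, 49, 0, 7, 46, 27, 10, 43, 0, 13, 40, 27, 16, 37, 0, 19, 34, 27, 22, 31, 0, 25, 28, 27, 28, 25, 0, 31, 22, 27, 34, 19, 0, 37, 16, 27, 40, 13, 0, 43, 10, 27, 46, 7, 0, 49, 4, 27, 52, 1.
The distinct values are {0, 1, 4, 7, 10, 13, 16, 19, 22, 25, 27, 28, 31, 34, 37, 40, 43, 46, 49, 52}; there are 20 of them.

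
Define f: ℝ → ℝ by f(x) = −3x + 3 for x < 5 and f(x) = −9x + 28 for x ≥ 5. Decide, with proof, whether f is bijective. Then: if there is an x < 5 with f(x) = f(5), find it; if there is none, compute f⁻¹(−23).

Both pieces are strictly decreasing (slopes −3 and −9), so each is injective on its own interval.
The left piece maps (−∞, 5) onto (−12, ∞); the right piece maps [5, ∞) onto (−∞, −17].
The images leave a gap (−12 has no preimage), so f is not surjective, hence not bijective.
Because the two images are disjoint, no x < 5 has f(x) = f(5), so we compute f⁻¹(−23): −23 lies in (−∞, −17], so solve −9x + 28 = −23: x = (−23 − 28)/(−9) = 17/3.

17/3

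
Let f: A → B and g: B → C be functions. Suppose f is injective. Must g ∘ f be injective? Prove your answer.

not injective

No. Take A = B = C = {1, 2, 3}, f = identity (injective), and g(x) = 1 for every x.
Then (g ∘ f)(1) = 1 = (g ∘ f)(3) with 1 ≠ 3, so g ∘ f is not injective.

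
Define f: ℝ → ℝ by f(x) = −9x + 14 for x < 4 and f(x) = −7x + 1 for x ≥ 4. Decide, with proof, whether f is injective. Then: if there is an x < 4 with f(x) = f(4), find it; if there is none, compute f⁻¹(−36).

Both pieces are strictly decreasing (slopes −9 and −7), so each is injective on its own interval.
The left piece maps (−∞, 4) onto (−22, ∞); the right piece maps [4, ∞) onto (−∞, −27].
These images are disjoint, so no value is attained by both pieces. Hence f is injective.
Because the two images are disjoint, no x < 4 has f(x) = f(4), so we compute f⁻¹(−36): −36 lies in (−∞, −27], so solve −7x + 1 = −36: x = (−36 − 1)/(−7) = 37/7.

37/7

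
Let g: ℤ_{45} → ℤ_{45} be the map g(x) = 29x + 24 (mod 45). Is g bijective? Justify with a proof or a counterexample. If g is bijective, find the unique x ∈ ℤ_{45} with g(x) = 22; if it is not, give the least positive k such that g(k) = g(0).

17

Suppose g(u) = g(v) in ℤ_{45}. Then 29u + 24 ≡ 29v + 24 (mod 45), therefore 29(u − v) ≡ 0 (mod 45).
Since gcd(29, 45) = 1, 29 is invertible modulo 45, hence u − v ≡ 0 (mod 45), i.e. u = v.
We now compute 29⁻¹ mod 45 explicitly. Euclid's algorithm: 45 = 1·29 + 16, 29 = 1·16 + 13, 16 = 1·13 + 3, 13 = 4·3 + 1; back-substituting gives 1 = 14·29 − 9·45, so 29⁻¹ ≡ 14 (mod 45).
For any y ∈ ℤ_{45}, x = 14(y − 24) mod 45 satisfies g(x) = 29·14(y − 24) + 24 ≡ y (since 29·14 ≡ 1 mod 45). So every y has a preimage.
So g is bijective.
Since g is bijective, we find g⁻¹(22): we need 29x ≡ 22 − 24 ≡ 43 (mod 45). Using 29⁻¹ = 14: x ≡ 14·43 = 602 = 13·45 + 17, so x = 17.
Check: g(17) = 29·17 + 24 = 517 = 11·45 + 22 ≡ 22 (mod 45).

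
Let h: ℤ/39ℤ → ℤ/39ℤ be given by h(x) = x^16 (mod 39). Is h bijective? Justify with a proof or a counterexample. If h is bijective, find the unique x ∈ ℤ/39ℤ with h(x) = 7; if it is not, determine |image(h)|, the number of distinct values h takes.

h(1) = 1^16 = 1.
h(5): Repeated squaring mod 39: 5^1 ≡ 5, 5^2 ≡ 5² = 25, 5^4 ≡ 25² = 625 ≡ 1, 5^8 ≡ 1² = 1, 5^16 ≡ 1² = 1. So 5^16 ≡ 1 (mod 39).
So h(1) = h(5) = 1 while 1 ≠ 5, thus h is not injective, hence not bijective.
Since h is not bijective, we determine |image(h)|. Computing x^16 mod 39 for each x (by repeated squaring, reducing mod 39 at every step), the values h(0), h(1), …, h(38) are: 0, 1, 16, 3, 22, 1, 9, 22, 1, 9, 16, 16, 27, 13, 1, 3, 16, 22, 27, 22, 22, 27, 22, 16, 3, 1, 13, 27, 16, 16, 9, 1, 22, 9, 1, 22, 3, 16, 1.
The distinct values are {0, 1, 3, 9, 13, 16, 22, 27}; there are 8 of them.

8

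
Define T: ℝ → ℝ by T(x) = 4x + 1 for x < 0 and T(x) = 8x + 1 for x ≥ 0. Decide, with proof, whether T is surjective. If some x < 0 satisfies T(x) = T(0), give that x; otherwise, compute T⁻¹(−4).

-5/4

Both pieces are strictly increasing (slopes 4 and 8), so each is injective on its own interval.
The left piece maps (−∞, 0) onto (−∞, 1); the right piece maps [0, ∞) onto [1, ∞).
These images together cover ℝ, so T is surjective.
Because the two images are disjoint, no x < 0 has T(x) = T(0), so we compute T⁻¹(−4): −4 lies in (−∞, 1), so solve 4x + 1 = −4: x = (−4 − 1)/4 = −5/4.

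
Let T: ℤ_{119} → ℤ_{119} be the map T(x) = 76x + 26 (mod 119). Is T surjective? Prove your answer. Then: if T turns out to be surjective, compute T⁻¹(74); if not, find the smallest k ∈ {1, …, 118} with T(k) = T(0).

57

Recall: T is surjective if every y in the codomain equals T(x) for some x in the domain.
Since gcd(76, 119) = 1, 76 is invertible modulo 119. Euclid's algorithm: 119 = 1·76 + 43, 76 = 1·43 + 33, 43 = 1·33 + 10, 33 = 3·10 + 3, 10 = 3·3 + 1; back-substituting gives 1 = 83·76 − 53·119, so 76⁻¹ ≡ 83 (mod 119).
For any y ∈ ℤ_{119}, x = 83(y − 26) mod 119 satisfies T(x) = 76·83(y − 26) + 26 ≡ y (since 76·83 ≡ 1 mod 119). So every y has a preimage.
Hence T is surjective.
Since T is surjective, we compute T⁻¹(74): solve 76x + 26 ≡ 74 (mod 119), i.e. 76x ≡ 48 (mod 119).
Multiplying by 76⁻¹ = 83 gives x ≡ 83·48 = 3984 = 33·119 + 57 ≡ 57 (mod 119).
Check: T(57) = 76·57 + 26 = 4358 = 36·119 + 74 ≡ 74 (mod 119).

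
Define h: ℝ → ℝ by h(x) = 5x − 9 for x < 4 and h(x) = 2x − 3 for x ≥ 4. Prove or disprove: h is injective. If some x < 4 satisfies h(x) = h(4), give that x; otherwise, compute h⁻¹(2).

Both pieces are strictly increasing (slopes 5 and 2), so each is injective on its own interval.
The left piece maps (−∞, 4) onto (−∞, 11); the right piece maps [4, ∞) onto [5, ∞).
These images overlap. In particular h(4) = 5 (right piece), and solving 5x − 9 = 5 on the left piece gives x = 14/5 < 4.
So h(14/5) = h(4) with 14/5 ≠ 4, and h is not injective. This x = 14/5 is the requested value below 4.

14/5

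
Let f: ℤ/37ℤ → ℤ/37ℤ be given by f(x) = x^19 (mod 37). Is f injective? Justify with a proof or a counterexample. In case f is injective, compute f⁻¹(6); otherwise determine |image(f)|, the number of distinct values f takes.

31

Since 37 is prime, the nonzero elements of ℤ/37ℤ form a cyclic group of order 36.
As gcd(19, 36) = 1, raising to the 19th power is a bijection on this group: if x_1^19 ≡ x_2^19 then (x_1x_2^{−1})^19 = 1, and the only element of order dividing gcd(19, 36) = 1 is 1, so x_1 = x_2.
With f(0) = 0 this makes f injective on all of ℤ/37ℤ, hence bijective (finite equal-size domain and codomain). In particular f is injective.
Since f is injective, we find the preimage of 6. The inverse of x ↦ x^19 on (ℤ/37ℤ)^× is x ↦ x^19, because 19·19 = 361 = 10·36 + 1 ≡ 1 (mod 36) and x^{36} = 1 for x ≠ 0 (Fermat). So f⁻¹(6) = 6^19 mod 37.
Repeated squaring mod 37: 6^1 ≡ 6, 6^2 ≡ 6² = 36, 6^4 ≡ 36² = 1296 ≡ 1, 6^8 ≡ 1² = 1, 6^16 ≡ 1² = 1. Since 19 = 16 + 2 + 1, 6^19 ≡ 1·36·6: 1·36 = 36, then 36·6 = 216 ≡ 31. So 6^19 ≡ 31 (mod 37).
Hence f⁻¹(6) = 31.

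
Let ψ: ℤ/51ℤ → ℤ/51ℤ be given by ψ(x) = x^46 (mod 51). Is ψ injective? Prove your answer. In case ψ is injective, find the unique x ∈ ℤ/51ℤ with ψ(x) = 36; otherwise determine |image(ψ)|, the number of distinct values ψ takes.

18

ψ(7): Repeated squaring mod 51: 7^1 ≡ 7, 7^2 ≡ 7² = 49, 7^4 ≡ 49² = 2401 ≡ 4, 7^8 ≡ 4² = 16, 7^16 ≡ 16² = 256 ≡ 1, 7^32 ≡ 1² = 1. Since 46 = 32 + 8 + 4 + 2, 7^46 ≡ 1·16·4·49: 1·16 = 16, then 16·4 = 64 ≡ 13, then 13·49 = 637 ≡ 25. So 7^46 ≡ 25 (mod 51).
ψ(10): Repeated squaring mod 51: 10^1 ≡ 10, 10^2 ≡ 10² = 100 ≡ 49, 10^4 ≡ 49² = 2401 ≡ 4, 10^8 ≡ 4² = 16, 10^16 ≡ 16² = 256 ≡ 1, 10^32 ≡ 1² = 1. Since 46 = 32 + 8 + 4 + 2, 10^46 ≡ 1·16·4·49: 1·16 = 16, then 16·4 = 64 ≡ 13, then 13·49 = 637 ≡ 25. So 10^46 ≡ 25 (mod 51).
So ψ(7) = ψ(10) = 25 while 7 ≠ 10, therefore ψ is not injective.
Since ψ is not injective, we determine |image(ψ)|. Computing x^46 mod 51 for each x (by repeated squaring, reducing mod 51 at every step), the values ψ(0), ψ(1), …, ψ(50) are: 0, 1, 13, 36, 16, 49, 9, 25, 4, 21, 25, 43, 15, 16, 19, 30, 1, 34, 18, 13, 19, 33, 49, 43, 42, 4, 4, 42, 43, 49, 33, 19, 13, 18, 34, 1, 30, 19, 16, 15, 43, 25, 21, 4, 25, 9, 49, 16, 36, 13, 1.
The distinct values are {0, 1, 4, 9, 13, 15, 16, 18, 19, 21, 25, 30, 33, 34, 36, 42, 43, 49}; there are 18 of them.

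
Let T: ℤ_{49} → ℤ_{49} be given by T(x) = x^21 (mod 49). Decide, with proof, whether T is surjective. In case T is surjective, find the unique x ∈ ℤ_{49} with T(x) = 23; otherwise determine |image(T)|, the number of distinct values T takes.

T(1) = 1^21 = 1.
T(2): Repeated squaring mod 49: 2^1 ≡ 2, 2^2 ≡ 2² = 4, 2^4 ≡ 4² = 16, 2^8 ≡ 16² = 256 ≡ 11, 2^16 ≡ 11² = 121 ≡ 23. Since 21 = 16 + 4 + 1, 2^21 ≡ 23·16·2: 23·16 = 368 ≡ 25, then 25·2 = 50 ≡ 1. So 2^21 ≡ 1 (mod 49).
So T(1) = T(2) = 1 while 1 ≠ 2, hence T is not injective.
A non-injective map from the 49-element set ℤ_{49} to itself takes at most 48 distinct values, so it cannot be surjective. Hence T is not surjective.
Since T is not surjective, we determine |image(T)|. Computing x^21 mod 49 for each x (by repeated squaring, reducing mod 49 at every step), the values T(0), T(1), …, T(48) are: 0, 1, 1, 48, 1, 48, 48, 0, 1, 1, 48, 1, 48, 48, 0, 1, 1, 48, 1, 48, 48, 0, 1, 1, 48, 1, 48, 48, 0, 1, 1, 48, 1, 48, 48, 0, 1, 1, 48, 1, 48, 48, 0, 1, 1, 48, 1, 48, 48.
The distinct values are {0, 1, 48}; there are 3 of them.

3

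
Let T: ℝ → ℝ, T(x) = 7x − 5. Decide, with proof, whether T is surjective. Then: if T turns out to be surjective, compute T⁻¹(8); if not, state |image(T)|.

13/7

For any y ∈ ℝ, x = (y + 5)/7 satisfies T(x) = y.
Thus T is surjective.
Since T is surjective, we compute T⁻¹(8) = (8 + 5)/7 = 13/7.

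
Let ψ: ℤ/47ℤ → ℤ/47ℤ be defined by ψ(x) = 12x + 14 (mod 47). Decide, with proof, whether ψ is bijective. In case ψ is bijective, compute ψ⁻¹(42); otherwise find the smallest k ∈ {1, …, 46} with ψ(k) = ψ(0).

18

If ψ(u) = ψ(v), then 12u ≡ 12v (mod 47). Because gcd(12, 47) = 1, we may cancel 12 to get u ≡ v (mod 47).
We now compute 12⁻¹ mod 47 explicitly. Euclid's algorithm: 47 = 3·12 + 11, 12 = 1·11 + 1; back-substituting gives 1 = 4·12 − 1·47, so 12⁻¹ ≡ 4 (mod 47).
Then y ↦ 4(y − 14) is a two-sided inverse to ψ, so every y ∈ ℤ/47ℤ has a preimage.
Hence ψ is bijective.
Since ψ is bijective, we compute ψ⁻¹(42): solve 12x + 14 ≡ 42 (mod 47), i.e. 12x ≡ 28 (mod 47).
Multiplying by 12⁻¹ = 4 gives x ≡ 4·28 = 112 = 2·47 + 18 ≡ 18 (mod 47).
Check: ψ(18) = 12·18 + 14 = 230 = 4·47 + 42 ≡ 42 (mod 47).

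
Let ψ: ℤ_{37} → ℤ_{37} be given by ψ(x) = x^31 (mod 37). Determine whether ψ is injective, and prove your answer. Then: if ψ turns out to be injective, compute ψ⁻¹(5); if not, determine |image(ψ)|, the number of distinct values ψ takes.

18

Since 37 is prime, the nonzero elements of ℤ_{37} form a cyclic group of order 36.
As gcd(31, 36) = 1, raising to the 31st power is a bijection on this group: if u^31 ≡ v^31 then (uv^{−1})^31 = 1, and the only element of order dividing gcd(31, 36) = 1 is 1, so u = v.
With ψ(0) = 0 this makes ψ injective on all of ℤ_{37}, hence bijective (finite equal-size domain and codomain). In particular ψ is injective.
Since ψ is injective, we find the preimage of 5. The inverse of x ↦ x^31 on (ℤ_{37})^× is x ↦ x^7, because 31·7 = 217 = 6·36 + 1 ≡ 1 (mod 36) and x^{36} = 1 for x ≠ 0 (Fermat). So ψ⁻¹(5) = 5^7 mod 37.
Repeated squaring mod 37: 5^1 ≡ 5, 5^2 ≡ 5² = 25, 5^4 ≡ 25² = 625 ≡ 33. Since 7 = 4 + 2 + 1, 5^7 ≡ 33·25·5: 33·25 = 825 ≡ 11, then 11·5 = 55 ≡ 18. So 5^7 ≡ 18 (mod 37).
Hence ψ⁻¹(5) = 18.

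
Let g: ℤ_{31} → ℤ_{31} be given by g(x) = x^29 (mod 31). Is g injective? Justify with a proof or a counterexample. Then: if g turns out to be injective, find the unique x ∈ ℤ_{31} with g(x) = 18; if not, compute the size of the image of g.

Since 31 is prime, the nonzero elements of ℤ_{31} form a cyclic group of order 30.
As gcd(29, 30) = 1, raising to the 29th power is a bijection on this group: if s^29 ≡ t^29 then (st^{−1})^29 = 1, and the only element of order dividing gcd(29, 30) = 1 is 1, so s = t.
With g(0) = 0 this makes g injective on all of ℤ_{31}, hence bijective (finite equal-size domain and codomain). In particular g is injective.
Since g is injective, we find the preimage of 18. The inverse of x ↦ x^29 on (ℤ_{31})^× is x ↦ x^29, because 29·29 = 841 = 28·30 + 1 ≡ 1 (mod 30) and x^{30} = 1 for x ≠ 0 (Fermat). So g⁻¹(18) = 18^29 mod 31.
Repeated squaring mod 31: 18^1 ≡ 18, 18^2 ≡ 18² = 324 ≡ 14, 18^4 ≡ 14² = 196 ≡ 10, 18^8 ≡ 10² = 100 ≡ 7, 18^16 ≡ 7² = 49 ≡ 18. Since 29 = 16 + 8 + 4 + 1, 18^29 ≡ 18·7·10·18: 18·7 = 126 ≡ 2, then 2·10 = 20, then 20·18 = 360 ≡ 19. So 18^29 ≡ 19 (mod 31).
Hence g⁻¹(18) = 19.

19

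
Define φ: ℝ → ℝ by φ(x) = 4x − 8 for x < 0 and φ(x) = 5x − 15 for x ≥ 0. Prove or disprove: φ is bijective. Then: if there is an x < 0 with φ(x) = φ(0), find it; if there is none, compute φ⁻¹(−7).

Both pieces are strictly increasing (slopes 4 and 5), so each is injective on its own interval.
The left piece maps (−∞, 0) onto (−∞, −8); the right piece maps [0, ∞) onto [−15, ∞).
These images overlap. In particular φ(0) = −15 (right piece), and solving 4x − 8 = −15 on the left piece gives x = −7/4 < 0.
So φ(−7/4) = φ(0) with −7/4 ≠ 0, and φ is not injective, hence not bijective. This x = −7/4 is the requested value below 0.

-7/4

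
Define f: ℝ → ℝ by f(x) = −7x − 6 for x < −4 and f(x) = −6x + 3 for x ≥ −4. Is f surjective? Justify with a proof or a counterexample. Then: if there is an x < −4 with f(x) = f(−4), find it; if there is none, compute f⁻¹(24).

-33/7

Both pieces are strictly decreasing (slopes −7 and −6), so each is injective on its own interval.
The left piece maps (−∞, −4) onto (22, ∞); the right piece maps [−4, ∞) onto (−∞, 27].
The union (22, ∞) ∪ (−∞, 27] covers ℝ, so f is surjective.
For the follow-up: the images overlap, so an x < −4 with f(x) = f(−4) exists. f(−4) = 27; solving −7x − 6 = 27 for x < −4 gives x = (27 + 6)/(−7) = −33/7.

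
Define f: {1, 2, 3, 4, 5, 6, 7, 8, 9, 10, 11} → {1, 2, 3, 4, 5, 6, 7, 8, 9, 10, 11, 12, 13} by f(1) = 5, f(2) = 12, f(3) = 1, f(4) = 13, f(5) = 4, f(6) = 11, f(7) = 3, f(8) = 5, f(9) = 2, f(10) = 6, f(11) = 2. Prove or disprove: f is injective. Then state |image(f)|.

9

f(1) = 5 = f(8) with 1 ≠ 8, so f is not injective.
The image of f is {1, 2, 3, 4, 5, 6, 11, 12, 13}, which has 9 elements.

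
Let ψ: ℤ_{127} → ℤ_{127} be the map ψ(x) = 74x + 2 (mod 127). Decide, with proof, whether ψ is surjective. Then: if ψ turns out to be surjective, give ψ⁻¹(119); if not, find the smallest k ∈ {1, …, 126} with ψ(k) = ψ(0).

Recall: surjectivity means every element of the codomain has a preimage under ψ.
Since gcd(74, 127) = 1, 74 is invertible modulo 127. Euclid's algorithm: 127 = 1·74 + 53, 74 = 1·53 + 21, 53 = 2·21 + 11, 21 = 1·11 + 10, 11 = 1·10 + 1; back-substituting gives 1 = 115·74 − 67·127, so 74⁻¹ ≡ 115 (mod 127).
Then y ↦ 115(y − 2) is a two-sided inverse to ψ, so every y ∈ ℤ_{127} has a preimage.
So ψ is surjective.
Since ψ is surjective, we find ψ⁻¹(119): we need 74x ≡ 119 − 2 ≡ 117 (mod 127). Using 74⁻¹ = 115: x ≡ 115·117 = 13455 = 105·127 + 120, so x = 120.
Check: ψ(120) = 74·120 + 2 = 8882 = 69·127 + 119 ≡ 119 (mod 127).

120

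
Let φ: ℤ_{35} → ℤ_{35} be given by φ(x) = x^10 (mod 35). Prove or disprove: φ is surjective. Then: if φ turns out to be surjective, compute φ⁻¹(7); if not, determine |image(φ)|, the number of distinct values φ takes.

φ(1) = 1^10 = 1.
φ(6): Repeated squaring mod 35: 6^1 ≡ 6, 6^2 ≡ 6² = 36 ≡ 1, 6^4 ≡ 1² = 1, 6^8 ≡ 1² = 1. Since 10 = 8 + 2, 6^10 ≡ 1·1: 1·1 = 1. So 6^10 ≡ 1 (mod 35).
So φ(1) = φ(6) = 1 while 1 ≠ 6, hence φ is not injective.
A non-injective map from the 35-element set ℤ_{35} to itself takes at most 34 distinct values, so it cannot be surjective. Hence φ is not surjective.
Since φ is not surjective, we determine |image(φ)|. Computing x^10 mod 35 for each x (by repeated squaring, reducing mod 35 at every step), the values φ(0), φ(1), …, φ(34) are: 0, 1, 9, 4, 11, 30, 1, 14, 29, 16, 25, 11, 9, 29, 21, 15, 16, 4, 4, 16, 15, 21, 29, 9, 11, 25, 16, 29, 14, 1, 30, 11, 4, 9, 1.
The distinct values are {0, 1, 4, 9, 11, 14, 15, 16, 21, 25, 29, 30}; there are 12 of them.

12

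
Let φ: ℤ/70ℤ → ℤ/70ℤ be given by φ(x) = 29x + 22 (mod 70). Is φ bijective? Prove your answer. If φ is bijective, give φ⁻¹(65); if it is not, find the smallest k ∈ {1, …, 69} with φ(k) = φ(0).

57

Suppose φ(x_1) = φ(x_2) in ℤ/70ℤ. Then 29x_1 + 22 ≡ 29x_2 + 22 (mod 70), thus 29(x_1 − x_2) ≡ 0 (mod 70).
Since gcd(29, 70) = 1, 29 is invertible modulo 70, hence x_1 − x_2 ≡ 0 (mod 70), i.e. x_1 = x_2.
We now compute 29⁻¹ mod 70 explicitly. Euclid's algorithm: 70 = 2·29 + 12, 29 = 2·12 + 5, 12 = 2·5 + 2, 5 = 2·2 + 1; back-substituting gives 1 = 29·29 − 12·70, so 29⁻¹ ≡ 29 (mod 70).
For any y ∈ ℤ/70ℤ, x = 29(y − 22) mod 70 satisfies φ(x) = 29·29(y − 22) + 22 ≡ y (since 29·29 ≡ 1 mod 70). So every y has a preimage.
So φ is bijective.
Since φ is bijective, we compute φ⁻¹(65): solve 29x + 22 ≡ 65 (mod 70), i.e. 29x ≡ 43 (mod 70).
Multiplying by 29⁻¹ = 29 gives x ≡ 29·43 = 1247 = 17·70 + 57 ≡ 57 (mod 70).
Check: φ(57) = 29·57 + 22 = 1675 = 23·70 + 65 ≡ 65 (mod 70).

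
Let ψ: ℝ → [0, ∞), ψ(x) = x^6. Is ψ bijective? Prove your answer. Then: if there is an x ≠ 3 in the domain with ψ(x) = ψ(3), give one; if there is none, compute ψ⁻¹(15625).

-3

ψ(3) = 729 = (−3)^6 = ψ(−3) (since 6 is even), with 3 ≠ −3. So ψ is not injective, hence not bijective.
For the follow-up, such an x exists: taking x = −3 ∈ ℝ gives ψ(−3) = 729 = ψ(3) with −3 ≠ 3.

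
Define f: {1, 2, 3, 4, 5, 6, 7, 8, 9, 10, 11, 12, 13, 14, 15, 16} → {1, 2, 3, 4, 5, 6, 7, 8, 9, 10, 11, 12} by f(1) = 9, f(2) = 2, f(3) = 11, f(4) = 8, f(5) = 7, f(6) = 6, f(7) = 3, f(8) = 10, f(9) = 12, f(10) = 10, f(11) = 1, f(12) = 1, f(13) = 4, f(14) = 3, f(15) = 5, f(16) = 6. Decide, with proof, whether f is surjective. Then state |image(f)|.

Every element of the codomain has a preimage: 1 = f(11), 2 = f(2), 3 = f(7), 4 = f(13), 5 = f(15), 6 = f(6), 7 = f(5), 8 = f(4), 9 = f(1), 10 = f(8), 11 = f(3), 12 = f(9).
Therefore f is surjective.
The image of f is {1, 2, 3, 4, 5, 6, 7, 8, 9, 10, 11, 12}, which has 12 elements.

12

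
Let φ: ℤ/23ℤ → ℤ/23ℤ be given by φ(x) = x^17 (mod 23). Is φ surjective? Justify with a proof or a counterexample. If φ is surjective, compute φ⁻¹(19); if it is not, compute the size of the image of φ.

7

Since 23 is prime, the nonzero elements of ℤ/23ℤ form a cyclic group of order 22.
As gcd(17, 22) = 1, raising to the 17th power is a bijection on this group: if s^17 ≡ t^17 then (st^{−1})^17 = 1, and the only element of order dividing gcd(17, 22) = 1 is 1, so s = t.
With φ(0) = 0 this makes φ injective on all of ℤ/23ℤ, hence bijective (finite equal-size domain and codomain). In particular φ is surjective.
Since φ is surjective, we find the preimage of 19. The inverse of x ↦ x^17 on (ℤ/23ℤ)^× is x ↦ x^13, because 17·13 = 221 = 10·22 + 1 ≡ 1 (mod 22) and x^{22} = 1 for x ≠ 0 (Fermat). So φ⁻¹(19) = 19^13 mod 23.
Repeated squaring mod 23: 19^1 ≡ 19, 19^2 ≡ 19² = 361 ≡ 16, 19^4 ≡ 16² = 256 ≡ 3, 19^8 ≡ 3² = 9. Since 13 = 8 + 4 + 1, 19^13 ≡ 9·3·19: 9·3 = 27 ≡ 4, then 4·19 = 76 ≡ 7. So 19^13 ≡ 7 (mod 23).
Hence φ⁻¹(19) = 7.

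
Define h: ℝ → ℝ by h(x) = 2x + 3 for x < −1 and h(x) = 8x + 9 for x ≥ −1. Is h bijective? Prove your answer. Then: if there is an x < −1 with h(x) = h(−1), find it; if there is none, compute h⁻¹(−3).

-3

Both pieces are strictly increasing (slopes 2 and 8), so each is injective on its own interval.
The left piece maps (−∞, −1) onto (−∞, 1); the right piece maps [−1, ∞) onto [1, ∞).
Since 1 = 1, the images partition ℝ: h is injective and surjective, hence bijective.
Because the two images are disjoint, no x < −1 has h(x) = h(−1), so we compute h⁻¹(−3): −3 lies in (−∞, 1), so solve 2x + 3 = −3: x = (−3 − 3)/2 = −3.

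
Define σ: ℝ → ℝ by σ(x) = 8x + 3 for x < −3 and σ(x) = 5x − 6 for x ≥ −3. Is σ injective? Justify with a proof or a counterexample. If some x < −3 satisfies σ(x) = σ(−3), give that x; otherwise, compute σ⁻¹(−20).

-14/5

Both pieces are strictly increasing (slopes 8 and 5), so each is injective on its own interval.
The left piece maps (−∞, −3) onto (−∞, −21); the right piece maps [−3, ∞) onto [−21, ∞).
These images are disjoint, so no value is attained by both pieces. Thus σ is injective.
Because the two images are disjoint, no x < −3 has σ(x) = σ(−3), so we compute σ⁻¹(−20): −20 lies in [−21, ∞), so solve 5x − 6 = −20: x = (−20 + 6)/5 = −14/5.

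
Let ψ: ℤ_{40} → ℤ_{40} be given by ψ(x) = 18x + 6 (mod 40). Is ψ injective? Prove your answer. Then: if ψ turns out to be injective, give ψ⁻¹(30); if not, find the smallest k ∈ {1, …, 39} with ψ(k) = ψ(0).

By definition, ψ is injective if ψ(u) = ψ(v) implies u = v.
We have gcd(18, 40) = 2 > 1. Taking u = 0 and v = 20: ψ(0) = 6 and ψ(20) = 18·20 + 6 = 366 ≡ 6 (mod 40).
So ψ(0) = ψ(20) while 0 ≠ 20, hence ψ is not injective.
Since ψ is not injective, we find the least positive k with ψ(k) = ψ(0): this means 18k ≡ 0 (mod 40), i.e. 40 ∣ 18k. Since gcd(18, 40) = 2, dividing through by 2 this holds exactly when 20 ∣ 9k, and as gcd(9, 20) = 1, exactly when 20 ∣ k.
The smallest positive such k is 20.

20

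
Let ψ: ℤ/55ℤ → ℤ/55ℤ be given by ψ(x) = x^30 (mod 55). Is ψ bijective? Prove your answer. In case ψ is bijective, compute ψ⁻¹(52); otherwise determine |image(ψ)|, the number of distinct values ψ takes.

ψ(2): Repeated squaring mod 55: 2^1 ≡ 2, 2^2 ≡ 2² = 4, 2^4 ≡ 4² = 16, 2^8 ≡ 16² = 256 ≡ 36, 2^16 ≡ 36² = 1296 ≡ 31. Since 30 = 16 + 8 + 4 + 2, 2^30 ≡ 31·36·16·4: 31·36 = 1116 ≡ 16, then 16·16 = 256 ≡ 36, then 36·4 = 144 ≡ 34. So 2^30 ≡ 34 (mod 55).
ψ(3): Repeated squaring mod 55: 3^1 ≡ 3, 3^2 ≡ 3² = 9, 3^4 ≡ 9² = 81 ≡ 26, 3^8 ≡ 26² = 676 ≡ 16, 3^16 ≡ 16² = 256 ≡ 36. Since 30 = 16 + 8 + 4 + 2, 3^30 ≡ 36·16·26·9: 36·16 = 576 ≡ 26, then 26·26 = 676 ≡ 16, then 16·9 = 144 ≡ 34. So 3^30 ≡ 34 (mod 55).
So ψ(2) = ψ(3) = 34 while 2 ≠ 3, thus ψ is not injective, hence not bijective.
Since ψ is not bijective, we determine |image(ψ)|. Computing x^30 mod 55 for each x (by repeated squaring, reducing mod 55 at every step), the values ψ(0), ψ(1), …, ψ(54) are: 0, 1, 34, 34, 1, 45, 1, 34, 34, 1, 45, 11, 34, 34, 1, 45, 1, 34, 34, 1, 45, 1, 44, 34, 1, 45, 1, 34, 34, 1, 45, 1, 34, 44, 1, 45, 1, 34, 34, 1, 45, 1, 34, 34, 11, 45, 1, 34, 34, 1, 45, 1, 34, 34, 1.
The distinct values are {0, 1, 11, 34, 44, 45}; there are 6 of them.

6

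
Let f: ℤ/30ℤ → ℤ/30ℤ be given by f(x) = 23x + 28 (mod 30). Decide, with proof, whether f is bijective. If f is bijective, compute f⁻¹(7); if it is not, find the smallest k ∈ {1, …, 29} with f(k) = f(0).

3

If f(x_1) = f(x_2), then 23x_1 ≡ 23x_2 (mod 30). Because gcd(23, 30) = 1, we may cancel 23 to get x_1 ≡ x_2 (mod 30).
We now compute 23⁻¹ mod 30 explicitly. Euclid's algorithm: 30 = 1·23 + 7, 23 = 3·7 + 2, 7 = 3·2 + 1; back-substituting gives 1 = 17·23 − 13·30, so 23⁻¹ ≡ 17 (mod 30).
For any y ∈ ℤ/30ℤ, x = 17(y − 28) mod 30 satisfies f(x) = 23·17(y − 28) + 28 ≡ y (since 23·17 ≡ 1 mod 30). So every y has a preimage.
Hence f is bijective.
Since f is bijective, we find f⁻¹(7): we need 23x ≡ 7 − 28 ≡ 9 (mod 30). Using 23⁻¹ = 17: x ≡ 17·9 = 153 = 5·30 + 3, so x = 3.
Check: f(3) = 23·3 + 28 = 97 = 3·30 + 7 ≡ 7 (mod 30).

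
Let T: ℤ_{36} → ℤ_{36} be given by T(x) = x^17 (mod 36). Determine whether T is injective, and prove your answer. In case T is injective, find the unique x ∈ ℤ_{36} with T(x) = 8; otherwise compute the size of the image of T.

21

T(0) = 0^17 = 0.
T(6): Repeated squaring mod 36: 6^1 ≡ 6, 6^2 ≡ 6² = 36 ≡ 0, 6^4 ≡ 0² = 0, 6^8 ≡ 0² = 0, 6^16 ≡ 0² = 0. Since 17 = 16 + 1, 6^17 ≡ 0·6: 0·6 = 0. So 6^17 ≡ 0 (mod 36).
So T(0) = T(6) = 0 while 0 ≠ 6, so T is not injective.
Since T is not injective, we determine |image(T)|. Computing x^17 mod 36 for each x (by repeated squaring, reducing mod 36 at every step), the values T(0), T(1), …, T(35) are: 0, 1, 32, 27, 16, 29, 0, 31, 8, 9, 28, 23, 0, 25, 20, 27, 4, 17, 0, 19, 32, 9, 16, 11, 0, 13, 8, 27, 28, 5, 0, 7, 20, 9, 4, 35.
The distinct values are {0, 1, 4, 5, 7, 8, 9, 11, 13, 16, 17, 19, 20, 23, 25, 27, 28, 29, 31, 32, 35}; there are 21 of them.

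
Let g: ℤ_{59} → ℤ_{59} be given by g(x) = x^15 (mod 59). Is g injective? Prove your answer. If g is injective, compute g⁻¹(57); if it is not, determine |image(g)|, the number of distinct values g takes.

Since 59 is prime, the nonzero elements of ℤ_{59} form a cyclic group of order 58.
As gcd(15, 58) = 1, raising to the 15th power is a bijection on this group: if a^15 ≡ b^15 then (ab^{−1})^15 = 1, and the only element of order dividing gcd(15, 58) = 1 is 1, so a = b.
With g(0) = 0 this makes g injective on all of ℤ_{59}, hence bijective (finite equal-size domain and codomain). In particular g is injective.
Since g is injective, we find the preimage of 57. The inverse of x ↦ x^15 on (ℤ_{59})^× is x ↦ x^31, because 15·31 = 465 = 8·58 + 1 ≡ 1 (mod 58) and x^{58} = 1 for x ≠ 0 (Fermat). So g⁻¹(57) = 57^31 mod 59.
Repeated squaring mod 59: 57^1 ≡ 57, 57^2 ≡ 57² = 3249 ≡ 4, 57^4 ≡ 4² = 16, 57^8 ≡ 16² = 256 ≡ 20, 57^16 ≡ 20² = 400 ≡ 46. Since 31 = 16 + 8 + 4 + 2 + 1, 57^31 ≡ 46·20·16·4·57: 46·20 = 920 ≡ 35, then 35·16 = 560 ≡ 29, then 29·4 = 116 ≡ 57, then 57·57 = 3249 ≡ 4. So 57^31 ≡ 4 (mod 59).
Hence g⁻¹(57) = 4.

4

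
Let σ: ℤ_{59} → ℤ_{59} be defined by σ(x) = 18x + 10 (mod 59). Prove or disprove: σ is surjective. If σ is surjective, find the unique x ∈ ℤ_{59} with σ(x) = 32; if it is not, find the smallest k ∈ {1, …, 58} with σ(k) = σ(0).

Since gcd(18, 59) = 1, 18 is invertible modulo 59. Euclid's algorithm: 59 = 3·18 + 5, 18 = 3·5 + 3, 5 = 1·3 + 2, 3 = 1·2 + 1; back-substituting gives 1 = 23·18 − 7·59, so 18⁻¹ ≡ 23 (mod 59).
Then y ↦ 23(y − 10) is a two-sided inverse to σ, so every y ∈ ℤ_{59} has a preimage.
Thus σ is surjective.
Since σ is surjective, we compute σ⁻¹(32): solve 18x + 10 ≡ 32 (mod 59), i.e. 18x ≡ 22 (mod 59).
Multiplying by 18⁻¹ = 23 gives x ≡ 23·22 = 506 = 8·59 + 34 ≡ 34 (mod 59).
Check: σ(34) = 18·34 + 10 = 622 = 10·59 + 32 ≡ 32 (mod 59).

34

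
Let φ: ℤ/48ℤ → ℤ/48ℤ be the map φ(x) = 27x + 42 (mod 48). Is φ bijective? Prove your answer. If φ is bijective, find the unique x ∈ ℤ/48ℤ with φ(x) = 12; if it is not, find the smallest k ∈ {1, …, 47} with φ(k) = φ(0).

16

We have gcd(27, 48) = 3 > 1. Taking u = 0 and v = 16: φ(0) = 42 and φ(16) = 27·16 + 42 = 474 ≡ 42 (mod 48).
So φ(0) = φ(16) while 0 ≠ 16, hence φ is not injective, hence not bijective.
Since φ is not bijective, we find the least positive k with φ(k) = φ(0): this means 27k ≡ 0 (mod 48), i.e. 48 ∣ 27k. Since gcd(27, 48) = 3, dividing through by 3 this holds exactly when 16 ∣ 9k, and as gcd(9, 16) = 1, exactly when 16 ∣ k.
The smallest positive such k is 16.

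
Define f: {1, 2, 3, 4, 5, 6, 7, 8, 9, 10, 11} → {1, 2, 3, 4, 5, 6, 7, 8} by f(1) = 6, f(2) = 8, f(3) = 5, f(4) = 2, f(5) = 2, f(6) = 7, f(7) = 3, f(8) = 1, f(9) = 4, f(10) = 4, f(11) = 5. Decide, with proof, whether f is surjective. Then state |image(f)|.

8

Every element of the codomain has a preimage: 1 = f(8), 2 = f(4), 3 = f(7), 4 = f(9), 5 = f(3), 6 = f(1), 7 = f(6), 8 = f(2).
So f is surjective.
The image of f is {1, 2, 3, 4, 5, 6, 7, 8}, which has 8 elements.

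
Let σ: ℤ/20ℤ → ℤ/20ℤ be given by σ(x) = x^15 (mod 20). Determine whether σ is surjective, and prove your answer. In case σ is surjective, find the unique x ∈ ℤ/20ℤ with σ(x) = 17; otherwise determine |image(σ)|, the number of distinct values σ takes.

σ(0) = 0^15 = 0.
σ(10): Repeated squaring mod 20: 10^1 ≡ 10, 10^2 ≡ 10² = 100 ≡ 0, 10^4 ≡ 0² = 0, 10^8 ≡ 0² = 0. Since 15 = 8 + 4 + 2 + 1, 10^15 ≡ 0·0·0·10: 0·0 = 0, then 0·0 = 0, then 0·10 = 0. So 10^15 ≡ 0 (mod 20).
So σ(0) = σ(10) = 0 while 0 ≠ 10, hence σ is not injective.
A non-injective map from the 20-element set ℤ/20ℤ to itself takes at most 19 distinct values, so it cannot be surjective. Therefore σ is not surjective.
Since σ is not surjective, we determine |image(σ)|. Computing x^15 mod 20 for each x (by repeated squaring, reducing mod 20 at every step), the values σ(0), σ(1), …, σ(19) are: 0, 1, 8, 7, 4, 5, 16, 3, 12, 9, 0, 11, 8, 17, 4, 15, 16, 13, 12, 19.
The distinct values are {0, 1, 3, 4, 5, 7, 8, 9, 11, 12, 13, 15, 16, 17, 19}; there are 15 of them.

15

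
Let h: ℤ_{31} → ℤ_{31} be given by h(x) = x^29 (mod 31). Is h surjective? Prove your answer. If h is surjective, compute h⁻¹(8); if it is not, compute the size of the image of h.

4

Since 31 is prime, the nonzero elements of ℤ_{31} form a cyclic group of order 30.
As gcd(29, 30) = 1, raising to the 29th power is a bijection on this group: if u^29 ≡ v^29 then (uv^{−1})^29 = 1, and the only element of order dividing gcd(29, 30) = 1 is 1, so u = v.
With h(0) = 0 this makes h injective on all of ℤ_{31}, hence bijective (finite equal-size domain and codomain). In particular h is surjective.
Since h is surjective, we find the preimage of 8. The inverse of x ↦ x^29 on (ℤ_{31})^× is x ↦ x^29, because 29·29 = 841 = 28·30 + 1 ≡ 1 (mod 30) and x^{30} = 1 for x ≠ 0 (Fermat). So h⁻¹(8) = 8^29 mod 31.
Repeated squaring mod 31: 8^1 ≡ 8, 8^2 ≡ 8² = 64 ≡ 2, 8^4 ≡ 2² = 4, 8^8 ≡ 4² = 16, 8^16 ≡ 16² = 256 ≡ 8. Since 29 = 16 + 8 + 4 + 1, 8^29 ≡ 8·16·4·8: 8·16 = 128 ≡ 4, then 4·4 = 16, then 16·8 = 128 ≡ 4. So 8^29 ≡ 4 (mod 31).
Hence h⁻¹(8) = 4.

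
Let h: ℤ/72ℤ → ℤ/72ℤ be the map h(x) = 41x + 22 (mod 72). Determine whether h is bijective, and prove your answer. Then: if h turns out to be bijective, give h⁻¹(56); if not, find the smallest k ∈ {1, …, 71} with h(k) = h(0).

If h(s) = h(t), then 41s ≡ 41t (mod 72). Because gcd(41, 72) = 1, we may cancel 41 to get s ≡ t (mod 72).
We now compute 41⁻¹ mod 72 explicitly. Euclid's algorithm: 72 = 1·41 + 31, 41 = 1·31 + 10, 31 = 3·10 + 1; back-substituting gives 1 = 65·41 − 37·72, so 41⁻¹ ≡ 65 (mod 72).
Then y ↦ 65(y − 22) is a two-sided inverse to h, so every y ∈ ℤ/72ℤ has a preimage.
Hence h is bijective.
Since h is bijective, we find h⁻¹(56): we need 41x ≡ 56 − 22 ≡ 34 (mod 72). Using 41⁻¹ = 65: x ≡ 65·34 = 2210 = 30·72 + 50, so x = 50.
Check: h(50) = 41·50 + 22 = 2072 = 28·72 + 56 ≡ 56 (mod 72).

50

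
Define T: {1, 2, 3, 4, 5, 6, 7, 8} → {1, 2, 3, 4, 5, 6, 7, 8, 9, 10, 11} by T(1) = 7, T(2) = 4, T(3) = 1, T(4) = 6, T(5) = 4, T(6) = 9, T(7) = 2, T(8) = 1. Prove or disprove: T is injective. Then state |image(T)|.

T(2) = 4 = T(5) with 2 ≠ 5, so T is not injective.
The image of T is {1, 2, 4, 6, 7, 9}, which has 6 elements.

6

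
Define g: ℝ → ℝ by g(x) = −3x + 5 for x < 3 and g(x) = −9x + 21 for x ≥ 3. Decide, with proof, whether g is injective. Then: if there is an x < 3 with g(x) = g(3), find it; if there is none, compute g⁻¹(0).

5/3

Both pieces are strictly decreasing (slopes −3 and −9), so each is injective on its own interval.
The left piece maps (−∞, 3) onto (−4, ∞); the right piece maps [3, ∞) onto (−∞, −6].
These images are disjoint, so no value is attained by both pieces. Therefore g is injective.
Because the two images are disjoint, no x < 3 has g(x) = g(3), so we compute g⁻¹(0): 0 lies in (−4, ∞), so solve −3x + 5 = 0: x = (0 − 5)/(−3) = 5/3.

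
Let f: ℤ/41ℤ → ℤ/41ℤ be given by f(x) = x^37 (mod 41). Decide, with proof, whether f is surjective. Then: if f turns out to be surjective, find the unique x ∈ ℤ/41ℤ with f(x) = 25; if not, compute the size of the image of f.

4

Since 41 is prime, the nonzero elements of ℤ/41ℤ form a cyclic group of order 40.
As gcd(37, 40) = 1, raising to the 37th power is a bijection on this group: if x_1^37 ≡ x_2^37 then (x_1x_2^{−1})^37 = 1, and the only element of order dividing gcd(37, 40) = 1 is 1, so x_1 = x_2.
With f(0) = 0 this makes f injective on all of ℤ/41ℤ, hence bijective (finite equal-size domain and codomain). In particular f is surjective.
Since f is surjective, we find the preimage of 25. The inverse of x ↦ x^37 on (ℤ/41ℤ)^× is x ↦ x^13, because 37·13 = 481 = 12·40 + 1 ≡ 1 (mod 40) and x^{40} = 1 for x ≠ 0 (Fermat). So f⁻¹(25) = 25^13 mod 41.
Repeated squaring mod 41: 25^1 ≡ 25, 25^2 ≡ 25² = 625 ≡ 10, 25^4 ≡ 10² = 100 ≡ 18, 25^8 ≡ 18² = 324 ≡ 37. Since 13 = 8 + 4 + 1, 25^13 ≡ 37·18·25: 37·18 = 666 ≡ 10, then 10·25 = 250 ≡ 4. So 25^13 ≡ 4 (mod 41).
Hence f⁻¹(25) = 4.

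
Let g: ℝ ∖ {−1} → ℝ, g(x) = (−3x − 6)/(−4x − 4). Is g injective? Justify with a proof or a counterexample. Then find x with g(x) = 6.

Suppose g(a) = g(b). Cross-multiplying: (−3a − 6)(−4b − 4) = (−3b − 6)(−4a − 4).
Expanding both sides and cancelling the symmetric terms leaves −12·(a − b) = 0. Since −12 ≠ 0, a = b. So g is injective.
Solving g(x) = 6: cross-multiplying gives −3x − 6 = 6(−4x − 4), which rearranges to 21x = −18, so x = −6/7.

-6/7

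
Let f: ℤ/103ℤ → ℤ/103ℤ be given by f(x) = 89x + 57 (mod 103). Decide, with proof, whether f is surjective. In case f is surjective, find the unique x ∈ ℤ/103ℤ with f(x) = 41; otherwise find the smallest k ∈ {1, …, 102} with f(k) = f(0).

60

Recall that surjectivity means every element of the codomain has a preimage under f.
Since gcd(89, 103) = 1, 89 is invertible modulo 103. Euclid's algorithm: 103 = 1·89 + 14, 89 = 6·14 + 5, 14 = 2·5 + 4, 5 = 1·4 + 1; back-substituting gives 1 = 22·89 − 19·103, so 89⁻¹ ≡ 22 (mod 103).
Then y ↦ 22(y − 57) is a two-sided inverse to f, so every y ∈ ℤ/103ℤ has a preimage.
Thus f is surjective.
Since f is surjective, we find f⁻¹(41): we need 89x ≡ 41 − 57 ≡ 87 (mod 103). Using 89⁻¹ = 22: x ≡ 22·87 = 1914 = 18·103 + 60, so x = 60.
Check: f(60) = 89·60 + 57 = 5397 = 52·103 + 41 ≡ 41 (mod 103).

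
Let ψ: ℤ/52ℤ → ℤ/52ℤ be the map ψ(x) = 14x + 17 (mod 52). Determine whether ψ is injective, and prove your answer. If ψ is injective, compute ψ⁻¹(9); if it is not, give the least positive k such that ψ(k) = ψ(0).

By definition, ψ is injective when ψ(s) = ψ(t) forces s = t.
We have gcd(14, 52) = 2 > 1. Taking s = 0 and t = 26: ψ(0) = 17 and ψ(26) = 14·26 + 17 = 381 ≡ 17 (mod 52).
So ψ(0) = ψ(26) while 0 ≠ 26, thus ψ is not injective.
Since ψ is not injective, we find the least positive k with ψ(k) = ψ(0): this means 14k ≡ 0 (mod 52), i.e. 52 ∣ 14k. Since gcd(14, 52) = 2, dividing through by 2 this holds exactly when 26 ∣ 7k, and as gcd(7, 26) = 1, exactly when 26 ∣ k.
The smallest positive such k is 26.

26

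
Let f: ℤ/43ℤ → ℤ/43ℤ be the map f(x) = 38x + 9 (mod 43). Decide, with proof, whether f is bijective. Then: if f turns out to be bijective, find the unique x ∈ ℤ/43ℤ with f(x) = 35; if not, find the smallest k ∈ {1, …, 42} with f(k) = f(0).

Recall that injectivity means: for all s, t in the domain, f(s) = f(t) implies s = t.
If f(s) = f(t), then 38s ≡ 38t (mod 43). Because gcd(38, 43) = 1, we may cancel 38 to get s ≡ t (mod 43).
We now compute 38⁻¹ mod 43 explicitly. Euclid's algorithm: 43 = 1·38 + 5, 38 = 7·5 + 3, 5 = 1·3 + 2, 3 = 1·2 + 1; back-substituting gives 1 = 17·38 − 15·43, so 38⁻¹ ≡ 17 (mod 43).
Then y ↦ 17(y − 9) is a two-sided inverse to f, so every y ∈ ℤ/43ℤ has a preimage.
Thus f is bijective.
Since f is bijective, we find f⁻¹(35): we need 38x ≡ 35 − 9 ≡ 26 (mod 43). Using 38⁻¹ = 17: x ≡ 17·26 = 442 = 10·43 + 12, so x = 12.
Check: f(12) = 38·12 + 9 = 465 = 10·43 + 35 ≡ 35 (mod 43).

12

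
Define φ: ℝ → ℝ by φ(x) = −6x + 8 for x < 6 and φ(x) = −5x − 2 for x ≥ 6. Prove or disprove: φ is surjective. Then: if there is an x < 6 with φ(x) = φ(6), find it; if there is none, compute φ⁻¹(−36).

Both pieces are strictly decreasing (slopes −6 and −5), so each is injective on its own interval.
The left piece maps (−∞, 6) onto (−28, ∞); the right piece maps [6, ∞) onto (−∞, −32].
The union (−28, ∞) ∪ (−∞, −32] omits the interval between −28 and −32; in particular −28 has no preimage. So φ is not surjective.
Because the two images are disjoint, no x < 6 has φ(x) = φ(6), so we compute φ⁻¹(−36): −36 lies in (−∞, −32], so solve −5x − 2 = −36: x = (−36 + 2)/(−5) = 34/5.

34/5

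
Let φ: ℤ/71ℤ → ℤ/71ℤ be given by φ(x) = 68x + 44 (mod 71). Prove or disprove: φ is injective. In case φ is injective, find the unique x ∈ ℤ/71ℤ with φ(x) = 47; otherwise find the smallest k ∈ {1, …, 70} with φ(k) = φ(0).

If φ(a) = φ(b), then 68a ≡ 68b (mod 71). Because gcd(68, 71) = 1, we may cancel 68 to get a ≡ b (mod 71).
So φ is injective.
We now compute 68⁻¹ mod 71 explicitly. Euclid's algorithm: 71 = 1·68 + 3, 68 = 22·3 + 2, 3 = 1·2 + 1; back-substituting gives 1 = 47·68 − 45·71, so 68⁻¹ ≡ 47 (mod 71).
Since φ is injective, we compute φ⁻¹(47): solve 68x + 44 ≡ 47 (mod 71), i.e. 68x ≡ 3 (mod 71).
Multiplying by 68⁻¹ = 47 gives x ≡ 47·3 = 141 = 1·71 + 70 ≡ 70 (mod 71).
Check: φ(70) = 68·70 + 44 = 4804 = 67·71 + 47 ≡ 47 (mod 71).

70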